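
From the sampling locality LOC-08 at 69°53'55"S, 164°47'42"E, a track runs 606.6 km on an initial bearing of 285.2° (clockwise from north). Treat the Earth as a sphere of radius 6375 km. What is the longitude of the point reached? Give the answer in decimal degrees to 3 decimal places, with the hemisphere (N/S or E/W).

150.714°E

LOC-08: φ = -69.89861°, λ = +164.79500°
δ = d/R = 606.6/6375 = 0.095153 rad
φ₂ = arcsin(sin φ₁ cos δ + cos φ₁ sin δ cos θ)
   = arcsin(-0.93909·0.99548 + 0.34368·0.09501·0.26219) = -67.86164°
λ₂ = λ₁ + atan2(sin θ sin δ cos φ₁, cos δ − sin φ₁ sin φ₂) = 150.71370°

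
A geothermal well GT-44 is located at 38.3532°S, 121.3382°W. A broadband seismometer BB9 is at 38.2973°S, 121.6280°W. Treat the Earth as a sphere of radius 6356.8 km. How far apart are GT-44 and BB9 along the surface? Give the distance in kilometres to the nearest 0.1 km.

26.0 km

Δφ = 0.0559°,  Δλ = -0.2898°
a = sin²(Δφ/2) + cos φ₁ cos φ₂ sin²(Δλ/2) = 0.000004
c = 2·arcsin(√a) = 0.004086 rad = 0.2341°
d = R·c = 6356.8 × 0.004086 = 26.0 km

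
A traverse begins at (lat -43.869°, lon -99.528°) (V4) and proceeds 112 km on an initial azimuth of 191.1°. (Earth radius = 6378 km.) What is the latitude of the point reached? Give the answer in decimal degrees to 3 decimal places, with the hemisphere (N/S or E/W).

44.856°S

δ = d/R = 112/6378 = 0.017560 rad
φ₂ = arcsin(sin φ₁ cos δ + cos φ₁ sin δ cos θ)
   = arcsin(-0.69301·0.99985 + 0.72093·0.01756·-0.98129) = -44.85599°
λ₂ = λ₁ + atan2(sin θ sin δ cos φ₁, cos δ − sin φ₁ sin φ₂) = -99.80124°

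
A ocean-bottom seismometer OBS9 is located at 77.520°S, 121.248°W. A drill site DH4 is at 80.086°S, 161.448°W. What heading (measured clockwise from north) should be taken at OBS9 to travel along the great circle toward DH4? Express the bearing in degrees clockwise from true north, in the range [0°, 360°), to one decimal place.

Δλ = -40.2000°
y = sin Δλ · cos φ₂ = -0.111128
x = cos φ₁ sin φ₂ − sin φ₁ cos φ₂ cos Δλ = -0.084476
θ = atan2(y, x) = -127.2410° → 232.7590° (mod 360°)

232.8°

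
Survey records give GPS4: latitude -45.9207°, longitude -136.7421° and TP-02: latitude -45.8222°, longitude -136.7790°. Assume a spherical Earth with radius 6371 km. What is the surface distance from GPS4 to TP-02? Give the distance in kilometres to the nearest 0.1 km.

Δφ = 0.0985°,  Δλ = -0.0369°
a = sin²(Δφ/2) + cos φ₁ cos φ₂ sin²(Δλ/2) = 0.000001
c = 2·arcsin(√a) = 0.001777 rad = 0.1018°
d = R·c = 6371 × 0.001777 = 11.3 km

11.3 km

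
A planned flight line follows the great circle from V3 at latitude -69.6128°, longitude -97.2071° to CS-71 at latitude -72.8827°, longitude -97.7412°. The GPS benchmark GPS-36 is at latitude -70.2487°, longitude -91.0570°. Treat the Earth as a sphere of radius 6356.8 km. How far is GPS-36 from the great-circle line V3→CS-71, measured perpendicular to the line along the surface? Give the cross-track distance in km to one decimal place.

δ₁₃ = central angle V3→GPS-36 = 0.038451 rad  (haversine)
θ₁₃ = bearing V3→GPS-36 = 109.642°,  θ₁₂ = bearing V3→CS-71 = 182.753°
dₓₜ = R·arcsin(sin δ₁₃ · sin(θ₁₃ − θ₁₂)) = 6356.8·arcsin(0.03844·sin(-73.112°)) = -233.877 km
|dₓₜ| = 233.877 km

233.9 km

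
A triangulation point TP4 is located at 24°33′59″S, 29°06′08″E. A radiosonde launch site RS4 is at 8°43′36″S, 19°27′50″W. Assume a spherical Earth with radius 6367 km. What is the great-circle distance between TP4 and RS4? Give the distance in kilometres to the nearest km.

5429 km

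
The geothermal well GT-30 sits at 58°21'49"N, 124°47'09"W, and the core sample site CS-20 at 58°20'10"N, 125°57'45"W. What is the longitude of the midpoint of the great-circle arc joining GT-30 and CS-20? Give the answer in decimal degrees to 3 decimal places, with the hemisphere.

125.374°W

GT-30: φ = +58.36361°, λ = -124.78583°
CS-20: φ = +58.33611°, λ = -125.96250°
Bx = cos φ₂ cos Δλ = 0.524825,  By = cos φ₂ sin Δλ = -0.010780
φₘ = atan2(sin φ₁ + sin φ₂, √((cos φ₁ + Bx)² + By²)) = 58.35121°
λₘ = λ₁ + atan2(By, cos φ₁ + Bx) = -125.37440°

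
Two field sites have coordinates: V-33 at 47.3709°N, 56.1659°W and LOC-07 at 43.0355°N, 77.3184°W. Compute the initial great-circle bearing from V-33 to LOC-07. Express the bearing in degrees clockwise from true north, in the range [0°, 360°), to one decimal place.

261.5°

Δλ = -21.1525°
y = sin Δλ · cos φ₂ = -0.263758
x = cos φ₁ sin φ₂ − sin φ₁ cos φ₂ cos Δλ = -0.039361
θ = atan2(y, x) = -98.4876° → 261.5124° (mod 360°)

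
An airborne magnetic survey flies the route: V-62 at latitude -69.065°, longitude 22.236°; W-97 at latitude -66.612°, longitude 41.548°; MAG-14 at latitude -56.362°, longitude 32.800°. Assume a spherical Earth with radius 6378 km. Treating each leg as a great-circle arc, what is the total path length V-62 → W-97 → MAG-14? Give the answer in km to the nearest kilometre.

2081 km

V-62→W-97: c = 0.133495 rad, d = 851.43 km
W-97→MAG-14: c = 0.192742 rad, d = 1229.31 km
Total = 851.43 + 1229.31 = 2080.74 km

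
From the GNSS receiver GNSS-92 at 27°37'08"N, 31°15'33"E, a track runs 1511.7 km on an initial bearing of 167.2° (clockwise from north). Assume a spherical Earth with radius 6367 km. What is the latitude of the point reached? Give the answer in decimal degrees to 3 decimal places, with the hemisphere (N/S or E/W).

GNSS-92: φ = +27.61889°, λ = +31.25917°
δ = d/R = 1511.7/6367 = 0.237427 rad
φ₂ = arcsin(sin φ₁ cos δ + cos φ₁ sin δ cos θ)
   = arcsin(0.46359·0.97195 + 0.88605·0.23520·-0.97515) = 14.32134°
λ₂ = λ₁ + atan2(sin θ sin δ cos φ₁, cos δ − sin φ₁ sin φ₂) = 34.34203°

14.321°N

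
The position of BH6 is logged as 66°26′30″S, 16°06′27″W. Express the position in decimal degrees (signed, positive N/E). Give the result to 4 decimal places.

-66.4417°, -16.1075°

lat: 66.4417° S → -66.4417°
lon: 16.1075° W → -16.1075°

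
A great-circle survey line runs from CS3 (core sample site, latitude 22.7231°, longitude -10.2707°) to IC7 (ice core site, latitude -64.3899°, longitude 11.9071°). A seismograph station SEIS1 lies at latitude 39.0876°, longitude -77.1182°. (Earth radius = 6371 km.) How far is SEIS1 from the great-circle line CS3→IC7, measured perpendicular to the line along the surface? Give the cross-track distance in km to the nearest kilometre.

4329 km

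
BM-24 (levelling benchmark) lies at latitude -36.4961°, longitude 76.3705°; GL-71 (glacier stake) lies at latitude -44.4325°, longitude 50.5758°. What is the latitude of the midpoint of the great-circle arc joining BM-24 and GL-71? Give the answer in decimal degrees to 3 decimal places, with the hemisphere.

41.186°S

Bx = cos φ₂ cos Δλ = 0.642924,  By = cos φ₂ sin Δλ = -0.310728
φₘ = atan2(sin φ₁ + sin φ₂, √((cos φ₁ + Bx)² + By²)) = -41.18594°
λₘ = λ₁ + atan2(By, cos φ₁ + Bx) = 64.24942°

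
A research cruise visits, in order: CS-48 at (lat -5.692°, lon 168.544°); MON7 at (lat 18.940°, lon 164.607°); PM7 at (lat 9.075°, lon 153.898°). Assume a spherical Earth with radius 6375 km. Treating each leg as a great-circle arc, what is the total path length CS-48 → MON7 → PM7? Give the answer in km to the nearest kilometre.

4367 km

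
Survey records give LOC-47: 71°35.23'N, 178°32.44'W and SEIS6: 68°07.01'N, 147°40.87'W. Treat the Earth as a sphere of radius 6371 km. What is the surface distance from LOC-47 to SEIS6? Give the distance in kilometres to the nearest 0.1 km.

1227.4 km

LOC-47: φ = +71.58717°, λ = -178.54067°
SEIS6: φ = +68.11683°, λ = -147.68117°
Δφ = -3.4703°,  Δλ = 30.8595°
a = sin²(Δφ/2) + cos φ₁ cos φ₂ sin²(Δλ/2) = 0.009250
c = 2·arcsin(√a) = 0.192654 rad = 11.0383°
d = R·c = 6371 × 0.192654 = 1227.4 km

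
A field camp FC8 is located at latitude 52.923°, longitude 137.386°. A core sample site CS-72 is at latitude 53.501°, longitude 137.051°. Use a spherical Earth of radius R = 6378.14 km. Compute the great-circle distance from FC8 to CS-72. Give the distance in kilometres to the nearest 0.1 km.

68.1 km

Δφ = 0.5780°,  Δλ = -0.3350°
a = sin²(Δφ/2) + cos φ₁ cos φ₂ sin²(Δλ/2) = 0.000029
c = 2·arcsin(√a) = 0.010678 rad = 0.6118°
d = R·c = 6378.14 × 0.010678 = 68.1 km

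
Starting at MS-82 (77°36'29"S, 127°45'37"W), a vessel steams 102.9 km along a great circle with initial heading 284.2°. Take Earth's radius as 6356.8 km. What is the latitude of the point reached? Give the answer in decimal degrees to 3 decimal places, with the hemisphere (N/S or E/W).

MS-82: φ = -77.60806°, λ = -127.76028°
δ = d/R = 102.9/6356.8 = 0.016187 rad
φ₂ = arcsin(sin φ₁ cos δ + cos φ₁ sin δ cos θ)
   = arcsin(-0.97670·0.99987 + 0.21460·0.01619·0.24531) = -77.34905°
λ₂ = λ₁ + atan2(sin θ sin δ cos φ₁, cos δ − sin φ₁ sin φ₂) = -131.86903°

77.349°S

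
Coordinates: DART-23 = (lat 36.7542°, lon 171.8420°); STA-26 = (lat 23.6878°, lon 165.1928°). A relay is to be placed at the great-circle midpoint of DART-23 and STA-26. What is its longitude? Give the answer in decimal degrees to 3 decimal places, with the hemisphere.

168.295°E

Bx = cos φ₂ cos Δλ = 0.909589,  By = cos φ₂ sin Δλ = -0.106035
φₘ = atan2(sin φ₁ + sin φ₂, √((cos φ₁ + Bx)² + By²)) = 30.26280°
λₘ = λ₁ + atan2(By, cos φ₁ + Bx) = 168.29537°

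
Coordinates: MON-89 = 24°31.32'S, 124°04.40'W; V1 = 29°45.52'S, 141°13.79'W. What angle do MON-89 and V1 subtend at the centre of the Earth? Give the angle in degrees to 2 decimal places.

16.12°

MON-89: φ = -24.52200°, λ = -124.07333°
V1: φ = -29.75867°, λ = -141.22983°
Δφ = -5.2367°,  Δλ = -17.1565°
a = sin²(Δφ/2) + cos φ₁ cos φ₂ sin²(Δλ/2) = 0.019659
c = 2·arcsin(√a) = 0.281351 rad = 16.1202°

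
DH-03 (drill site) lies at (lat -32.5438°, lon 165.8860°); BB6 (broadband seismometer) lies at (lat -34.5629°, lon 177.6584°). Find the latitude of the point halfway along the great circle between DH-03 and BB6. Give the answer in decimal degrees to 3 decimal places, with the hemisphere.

Bx = cos φ₂ cos Δλ = 0.806182,  By = cos φ₂ sin Δλ = 0.168015
φₘ = atan2(sin φ₁ + sin φ₂, √((cos φ₁ + Bx)² + By²)) = -33.69299°
λₘ = λ₁ + atan2(By, cos φ₁ + Bx) = 171.70316°

33.693°S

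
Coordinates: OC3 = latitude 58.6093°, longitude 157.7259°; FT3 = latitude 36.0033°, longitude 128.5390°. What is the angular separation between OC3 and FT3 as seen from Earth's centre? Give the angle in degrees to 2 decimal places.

29.58°

Δφ = -22.6060°,  Δλ = -29.1869°
a = sin²(Δφ/2) + cos φ₁ cos φ₂ sin²(Δλ/2) = 0.065165
c = 2·arcsin(√a) = 0.516264 rad = 29.5798°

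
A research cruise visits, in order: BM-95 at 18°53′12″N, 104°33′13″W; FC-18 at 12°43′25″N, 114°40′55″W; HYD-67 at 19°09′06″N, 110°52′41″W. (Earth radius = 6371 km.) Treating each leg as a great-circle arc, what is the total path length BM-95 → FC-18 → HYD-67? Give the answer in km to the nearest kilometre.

BM-95: φ = +18.88667°, λ = -104.55361°
FC-18: φ = +12.72361°, λ = -114.68194°
HYD-67: φ = +19.15167°, λ = -110.87806°
BM-95→FC-18: c = 0.201148 rad, d = 1281.52 km
FC-18→HYD-67: c = 0.129061 rad, d = 822.25 km
Total = 1281.52 + 822.25 = 2103.76 km

2104 km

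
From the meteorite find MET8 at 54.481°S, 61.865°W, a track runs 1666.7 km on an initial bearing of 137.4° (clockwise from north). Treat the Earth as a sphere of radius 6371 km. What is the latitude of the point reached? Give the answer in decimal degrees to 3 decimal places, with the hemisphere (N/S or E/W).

δ = d/R = 1666.7/6371 = 0.261607 rad
φ₂ = arcsin(sin φ₁ cos δ + cos φ₁ sin δ cos θ)
   = arcsin(-0.81392·0.96598 + 0.58097·0.25863·-0.73610) = -63.74509°
λ₂ = λ₁ + atan2(sin θ sin δ cos φ₁, cos δ − sin φ₁ sin φ₂) = -38.55272°

63.745°S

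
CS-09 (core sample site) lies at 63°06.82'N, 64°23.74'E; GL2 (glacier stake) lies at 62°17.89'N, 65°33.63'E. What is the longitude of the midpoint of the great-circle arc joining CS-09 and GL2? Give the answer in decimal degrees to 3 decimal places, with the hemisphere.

64.986°E

CS-09: φ = +63.11367°, λ = +64.39567°
GL2: φ = +62.29817°, λ = +65.56050°
Bx = cos φ₂ cos Δλ = 0.464774,  By = cos φ₂ sin Δλ = 0.009450
φₘ = atan2(sin φ₁ + sin φ₂, √((cos φ₁ + Bx)² + By²)) = 62.70712°
λₘ = λ₁ + atan2(By, cos φ₁ + Bx) = 64.98612°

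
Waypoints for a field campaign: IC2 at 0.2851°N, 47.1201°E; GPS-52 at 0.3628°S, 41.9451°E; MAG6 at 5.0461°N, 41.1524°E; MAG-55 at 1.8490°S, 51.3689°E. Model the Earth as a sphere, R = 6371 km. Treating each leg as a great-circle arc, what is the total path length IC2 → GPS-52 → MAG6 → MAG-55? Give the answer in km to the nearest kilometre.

IC2→GPS-52: c = 0.091025 rad, d = 579.92 km
GPS-52→MAG6: c = 0.095409 rad, d = 607.85 km
MAG6→MAG-55: c = 0.214974 rad, d = 1369.60 km
Total = 579.92 + 607.85 + 1369.60 = 2557.38 km

2557 km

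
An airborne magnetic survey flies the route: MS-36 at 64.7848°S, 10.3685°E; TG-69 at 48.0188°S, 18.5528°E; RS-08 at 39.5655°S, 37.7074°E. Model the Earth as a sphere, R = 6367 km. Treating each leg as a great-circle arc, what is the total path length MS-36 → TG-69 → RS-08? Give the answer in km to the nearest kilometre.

3720 km

MS-36→TG-69: c = 0.302520 rad, d = 1926.15 km
TG-69→RS-08: c = 0.281685 rad, d = 1793.49 km
Total = 1926.15 + 1793.49 = 3719.64 km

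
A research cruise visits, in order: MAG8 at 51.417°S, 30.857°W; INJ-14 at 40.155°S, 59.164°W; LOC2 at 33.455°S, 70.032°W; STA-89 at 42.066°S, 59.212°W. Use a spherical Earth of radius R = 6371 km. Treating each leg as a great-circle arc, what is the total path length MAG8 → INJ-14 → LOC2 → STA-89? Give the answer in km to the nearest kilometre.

MAG8→INJ-14: c = 0.393049 rad, d = 2504.11 km
INJ-14→LOC2: c = 0.191428 rad, d = 1219.59 km
LOC2→STA-89: c = 0.211504 rad, d = 1347.49 km
Total = 2504.11 + 1219.59 + 1347.49 = 5071.20 km

5071 km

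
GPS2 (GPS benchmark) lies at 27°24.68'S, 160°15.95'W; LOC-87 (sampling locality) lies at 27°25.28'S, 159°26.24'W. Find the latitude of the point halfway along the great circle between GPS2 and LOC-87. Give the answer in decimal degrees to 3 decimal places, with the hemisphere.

27.417°S

GPS2: φ = -27.41133°, λ = -160.26583°
LOC-87: φ = -27.42133°, λ = -159.43733°
Bx = cos φ₂ cos Δλ = 0.887551,  By = cos φ₂ sin Δλ = 0.012835
φₘ = atan2(sin φ₁ + sin φ₂, √((cos φ₁ + Bx)² + By²)) = -27.41695°
λₘ = λ₁ + atan2(By, cos φ₁ + Bx) = -159.85160°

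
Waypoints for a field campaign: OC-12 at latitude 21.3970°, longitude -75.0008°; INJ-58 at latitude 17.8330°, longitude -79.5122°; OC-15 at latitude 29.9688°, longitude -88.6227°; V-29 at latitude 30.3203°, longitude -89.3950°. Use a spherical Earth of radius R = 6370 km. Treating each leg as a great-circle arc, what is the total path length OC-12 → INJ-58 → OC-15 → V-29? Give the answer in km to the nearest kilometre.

OC-12→INJ-58: c = 0.096787 rad, d = 616.53 km
INJ-58→OC-15: c = 0.256639 rad, d = 1634.79 km
OC-15→V-29: c = 0.013172 rad, d = 83.91 km
Total = 616.53 + 1634.79 + 83.91 = 2335.22 km

2335 km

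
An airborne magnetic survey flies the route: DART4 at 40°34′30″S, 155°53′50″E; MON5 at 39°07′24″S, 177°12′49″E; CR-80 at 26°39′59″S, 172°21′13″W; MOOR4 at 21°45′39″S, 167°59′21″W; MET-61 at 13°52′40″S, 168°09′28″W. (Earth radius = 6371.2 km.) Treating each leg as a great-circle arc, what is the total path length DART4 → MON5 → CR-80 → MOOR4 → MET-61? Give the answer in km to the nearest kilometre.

DART4: φ = -40.57500°, λ = +155.89722°
MON5: φ = -39.12333°, λ = +177.21361°
CR-80: φ = -26.66639°, λ = -172.35361°
MOOR4: φ = -21.76083°, λ = -167.98917°
MET-61: φ = -13.87778°, λ = -168.15778°
DART4→MON5: c = 0.286048 rad, d = 1822.47 km
MON5→CR-80: c = 0.265364 rad, d = 1690.68 km
CR-80→MOOR4: c = 0.110235 rad, d = 702.33 km
MOOR4→MET-61: c = 0.137614 rad, d = 876.76 km
Total = 1822.47 + 1690.68 + 702.33 + 876.76 = 5092.25 km

5092 km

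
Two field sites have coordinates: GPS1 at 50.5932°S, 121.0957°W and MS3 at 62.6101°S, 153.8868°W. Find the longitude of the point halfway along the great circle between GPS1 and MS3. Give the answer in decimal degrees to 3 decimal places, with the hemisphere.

Bx = cos φ₂ cos Δλ = 0.386736,  By = cos φ₂ sin Δλ = -0.249149
φₘ = atan2(sin φ₁ + sin φ₂, √((cos φ₁ + Bx)² + By²)) = -57.65706°
λₘ = λ₁ + atan2(By, cos φ₁ + Bx) = -134.80206°

134.802°W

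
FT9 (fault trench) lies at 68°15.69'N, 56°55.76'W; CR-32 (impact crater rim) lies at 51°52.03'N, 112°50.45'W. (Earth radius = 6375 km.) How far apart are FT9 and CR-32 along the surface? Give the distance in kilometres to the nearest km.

3429 km

FT9: φ = +68.26150°, λ = -56.92933°
CR-32: φ = +51.86717°, λ = -112.84083°
Δφ = -16.3943°,  Δλ = -55.9115°
a = sin²(Δφ/2) + cos φ₁ cos φ₂ sin²(Δλ/2) = 0.070589
c = 2·arcsin(√a) = 0.537830 rad = 30.8154°
d = R·c = 6375 × 0.537830 = 3428.7 km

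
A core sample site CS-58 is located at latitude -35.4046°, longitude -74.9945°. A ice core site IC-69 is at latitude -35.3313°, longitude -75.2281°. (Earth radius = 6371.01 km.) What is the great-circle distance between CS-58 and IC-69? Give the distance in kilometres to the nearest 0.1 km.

22.7 km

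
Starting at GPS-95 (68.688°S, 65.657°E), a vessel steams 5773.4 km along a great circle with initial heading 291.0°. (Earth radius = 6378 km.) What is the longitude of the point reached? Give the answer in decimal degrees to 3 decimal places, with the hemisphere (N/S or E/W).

δ = d/R = 5773.4/6378 = 0.905205 rad
φ₂ = arcsin(sin φ₁ cos δ + cos φ₁ sin δ cos θ)
   = arcsin(-0.93162·0.61752 + 0.36345·0.78655·0.35837) = -28.21934°
λ₂ = λ₁ + atan2(sin θ sin δ cos φ₁, cos δ − sin φ₁ sin φ₂) = 9.21160°

9.212°E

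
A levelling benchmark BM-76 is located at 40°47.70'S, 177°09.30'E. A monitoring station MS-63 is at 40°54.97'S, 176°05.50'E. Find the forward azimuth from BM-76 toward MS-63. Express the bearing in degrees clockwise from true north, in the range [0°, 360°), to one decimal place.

BM-76: φ = -40.79500°, λ = +177.15500°
MS-63: φ = -40.91617°, λ = +176.09167°
Δλ = -1.0633°
y = sin Δλ · cos φ₂ = -0.014023
x = cos φ₁ sin φ₂ − sin φ₁ cos φ₂ cos Δλ = -0.002200
θ = atan2(y, x) = -98.9150° → 261.0850° (mod 360°)

261.1°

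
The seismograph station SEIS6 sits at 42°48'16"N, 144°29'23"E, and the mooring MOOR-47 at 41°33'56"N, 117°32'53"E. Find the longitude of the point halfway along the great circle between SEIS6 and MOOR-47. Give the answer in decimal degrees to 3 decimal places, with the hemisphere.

SEIS6: φ = +42.80444°, λ = +144.48972°
MOOR-47: φ = +41.56556°, λ = +117.54806°
Bx = cos φ₂ cos Δλ = 0.666994,  By = cos φ₂ sin Δλ = -0.338995
φₘ = atan2(sin φ₁ + sin φ₂, √((cos φ₁ + Bx)² + By²)) = 42.98124°
λₘ = λ₁ + atan2(By, cos φ₁ + Bx) = 130.88441°

130.884°E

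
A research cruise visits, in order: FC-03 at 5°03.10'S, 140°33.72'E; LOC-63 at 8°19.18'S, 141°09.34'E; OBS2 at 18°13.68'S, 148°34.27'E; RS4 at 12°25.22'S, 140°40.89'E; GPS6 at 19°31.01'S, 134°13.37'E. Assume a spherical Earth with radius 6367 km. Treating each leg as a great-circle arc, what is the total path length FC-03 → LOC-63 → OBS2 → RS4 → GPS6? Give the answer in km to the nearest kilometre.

FC-03: φ = -5.05167°, λ = +140.56200°
LOC-63: φ = -8.31967°, λ = +141.15567°
OBS2: φ = -18.22800°, λ = +148.57117°
RS4: φ = -12.42033°, λ = +140.68150°
GPS6: φ = -19.51683°, λ = +134.22283°
FC-03→LOC-63: c = 0.057958 rad, d = 369.02 km
LOC-63→OBS2: c = 0.213837 rad, d = 1361.50 km
OBS2→RS4: c = 0.167006 rad, d = 1063.33 km
RS4→GPS6: c = 0.164518 rad, d = 1047.49 km
Total = 369.02 + 1361.50 + 1063.33 + 1047.49 = 3841.33 km

3841 km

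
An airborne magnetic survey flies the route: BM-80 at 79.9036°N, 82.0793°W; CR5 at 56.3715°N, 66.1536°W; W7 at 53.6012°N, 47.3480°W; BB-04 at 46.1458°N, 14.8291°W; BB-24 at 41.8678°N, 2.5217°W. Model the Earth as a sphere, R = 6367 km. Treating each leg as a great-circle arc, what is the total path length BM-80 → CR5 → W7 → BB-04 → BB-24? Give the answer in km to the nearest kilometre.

7445 km

BM-80→CR5: c = 0.419948 rad, d = 2673.81 km
CR5→W7: c = 0.193754 rad, d = 1233.63 km
W7→BB-04: c = 0.384229 rad, d = 2446.39 km
BB-04→BB-24: c = 0.171343 rad, d = 1090.94 km
Total = 2673.81 + 1233.63 + 2446.39 + 1090.94 = 7444.77 km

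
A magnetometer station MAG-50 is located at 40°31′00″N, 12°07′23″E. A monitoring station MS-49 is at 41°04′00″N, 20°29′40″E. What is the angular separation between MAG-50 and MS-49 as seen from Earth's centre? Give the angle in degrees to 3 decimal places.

6.359°

MAG-50: φ = +40.51667°, λ = +12.12306°
MS-49: φ = +41.06667°, λ = +20.49444°
Δφ = 0.5500°,  Δλ = 8.3714°
a = sin²(Δφ/2) + cos φ₁ cos φ₂ sin²(Δλ/2) = 0.003077
c = 2·arcsin(√a) = 0.110990 rad = 6.3592°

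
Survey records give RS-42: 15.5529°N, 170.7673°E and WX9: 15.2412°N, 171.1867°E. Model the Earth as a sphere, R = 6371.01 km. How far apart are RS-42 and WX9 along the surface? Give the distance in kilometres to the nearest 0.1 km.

Δφ = -0.3117°,  Δλ = 0.4194°
a = sin²(Δφ/2) + cos φ₁ cos φ₂ sin²(Δλ/2) = 0.000020
c = 2·arcsin(√a) = 0.008911 rad = 0.5105°
d = R·c = 6371.01 × 0.008911 = 56.8 km

56.8 km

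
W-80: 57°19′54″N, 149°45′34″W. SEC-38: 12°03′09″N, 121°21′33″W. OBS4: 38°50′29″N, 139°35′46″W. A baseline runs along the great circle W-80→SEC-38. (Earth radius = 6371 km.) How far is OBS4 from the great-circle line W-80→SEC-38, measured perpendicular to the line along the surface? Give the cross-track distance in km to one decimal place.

W-80: φ = +57.33167°, λ = -149.75944°
SEC-38: φ = +12.05250°, λ = -121.35917°
OBS4: φ = +38.84139°, λ = -139.59611°
δ₁₃ = central angle W-80→OBS4 = 0.342909 rad  (haversine)
θ₁₃ = bearing W-80→OBS4 = 155.873°,  θ₁₂ = bearing W-80→SEC-38 = 142.739°
dₓₜ = R·arcsin(sin δ₁₃ · sin(θ₁₃ − θ₁₂)) = 6371·arcsin(0.33623·sin(13.133°)) = 487.200 km
|dₓₜ| = 487.200 km

487.2 km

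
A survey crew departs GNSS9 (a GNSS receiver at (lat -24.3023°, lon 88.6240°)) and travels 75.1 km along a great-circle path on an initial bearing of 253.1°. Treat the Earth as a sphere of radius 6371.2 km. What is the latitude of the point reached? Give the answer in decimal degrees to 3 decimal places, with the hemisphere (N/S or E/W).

24.497°S

δ = d/R = 75.1/6371.2 = 0.011787 rad
φ₂ = arcsin(sin φ₁ cos δ + cos φ₁ sin δ cos θ)
   = arcsin(-0.41155·0.99993 + 0.91139·0.01179·-0.29070) = -24.49698°
λ₂ = λ₁ + atan2(sin θ sin δ cos φ₁, cos δ − sin φ₁ sin φ₂) = 87.91387°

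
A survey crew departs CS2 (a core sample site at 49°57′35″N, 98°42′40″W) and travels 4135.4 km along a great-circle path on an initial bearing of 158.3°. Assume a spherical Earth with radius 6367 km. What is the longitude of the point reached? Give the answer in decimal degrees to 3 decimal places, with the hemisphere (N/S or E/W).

CS2: φ = +49.95972°, λ = -98.71111°
δ = d/R = 4135.4/6367 = 0.649505 rad
φ₂ = arcsin(sin φ₁ cos δ + cos φ₁ sin δ cos θ)
   = arcsin(0.76559·0.79638 + 0.64333·0.60479·-0.92913) = 14.37097°
λ₂ = λ₁ + atan2(sin θ sin δ cos φ₁, cos δ − sin φ₁ sin φ₂) = -85.36438°

85.364°W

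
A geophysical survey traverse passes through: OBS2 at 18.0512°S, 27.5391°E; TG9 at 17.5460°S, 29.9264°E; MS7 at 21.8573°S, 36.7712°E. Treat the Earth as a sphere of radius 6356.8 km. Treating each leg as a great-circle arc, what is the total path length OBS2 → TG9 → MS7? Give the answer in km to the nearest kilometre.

1118 km

OBS2→TG9: c = 0.040640 rad, d = 258.34 km
TG9→MS7: c = 0.135284 rad, d = 859.97 km
Total = 258.34 + 859.97 = 1118.31 km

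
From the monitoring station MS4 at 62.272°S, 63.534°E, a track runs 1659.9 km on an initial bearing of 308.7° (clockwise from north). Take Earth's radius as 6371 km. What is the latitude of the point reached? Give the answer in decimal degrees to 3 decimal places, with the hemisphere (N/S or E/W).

δ = d/R = 1659.9/6371 = 0.260540 rad
φ₂ = arcsin(sin φ₁ cos δ + cos φ₁ sin δ cos θ)
   = arcsin(-0.88517·0.96625 + 0.46527·0.25760·0.62524) = -51.29299°
λ₂ = λ₁ + atan2(sin θ sin δ cos φ₁, cos δ − sin φ₁ sin φ₂) = 44.78087°

51.293°S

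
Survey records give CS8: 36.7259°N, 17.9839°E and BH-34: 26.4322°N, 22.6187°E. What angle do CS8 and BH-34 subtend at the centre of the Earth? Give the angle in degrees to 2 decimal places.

11.02°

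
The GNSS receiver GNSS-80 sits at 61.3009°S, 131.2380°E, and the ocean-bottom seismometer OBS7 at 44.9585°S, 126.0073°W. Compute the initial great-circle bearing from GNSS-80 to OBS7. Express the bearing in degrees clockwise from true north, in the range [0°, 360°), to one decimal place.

124.6°

Δλ = 102.7547°
y = sin Δλ · cos φ₂ = 0.690158
x = cos φ₁ sin φ₂ − sin φ₁ cos φ₂ cos Δλ = -0.476348
θ = atan2(y, x) = 124.6135° → 124.6135° (mod 360°)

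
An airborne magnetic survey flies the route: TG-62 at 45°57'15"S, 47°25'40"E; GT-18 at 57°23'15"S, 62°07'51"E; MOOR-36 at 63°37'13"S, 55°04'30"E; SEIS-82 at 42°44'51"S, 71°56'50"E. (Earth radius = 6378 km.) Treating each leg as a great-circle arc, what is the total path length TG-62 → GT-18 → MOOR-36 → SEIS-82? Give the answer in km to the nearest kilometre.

4977 km

TG-62: φ = -45.95417°, λ = +47.42778°
GT-18: φ = -57.38750°, λ = +62.13083°
MOOR-36: φ = -63.62028°, λ = +55.07500°
SEIS-82: φ = -42.74750°, λ = +71.94722°
TG-62→GT-18: c = 0.254115 rad, d = 1620.74 km
GT-18→MOOR-36: c = 0.124374 rad, d = 793.26 km
MOOR-36→SEIS-82: c = 0.401876 rad, d = 2563.17 km
Total = 1620.74 + 793.26 + 2563.17 = 4977.17 km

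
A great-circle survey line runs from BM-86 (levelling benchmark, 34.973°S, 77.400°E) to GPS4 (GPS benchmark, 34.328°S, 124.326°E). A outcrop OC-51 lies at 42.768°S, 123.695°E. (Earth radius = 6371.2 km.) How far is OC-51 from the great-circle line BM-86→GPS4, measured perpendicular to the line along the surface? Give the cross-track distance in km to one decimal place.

δ₁₃ = central angle BM-86→OC-51 = 0.635375 rad  (haversine)
θ₁₃ = bearing BM-86→OC-51 = 116.593°,  θ₁₂ = bearing BM-86→GPS4 = 102.960°
dₓₜ = R·arcsin(sin δ₁₃ · sin(θ₁₃ − θ₁₂)) = 6371.2·arcsin(0.59348·sin(13.634°)) = 894.201 km
|dₓₜ| = 894.201 km

894.2 km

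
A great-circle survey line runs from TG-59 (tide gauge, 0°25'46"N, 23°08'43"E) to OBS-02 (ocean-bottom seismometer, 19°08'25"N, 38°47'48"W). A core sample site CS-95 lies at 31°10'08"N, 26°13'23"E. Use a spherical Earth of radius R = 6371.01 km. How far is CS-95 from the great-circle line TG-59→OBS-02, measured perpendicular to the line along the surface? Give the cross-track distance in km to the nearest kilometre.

3284 km

TG-59: φ = +0.42944°, λ = +23.14528°
OBS-02: φ = +19.14028°, λ = -38.79667°
CS-95: φ = +31.16889°, λ = +26.22306°
δ₁₃ = central angle TG-59→CS-95 = 0.538914 rad  (haversine)
θ₁₃ = bearing TG-59→CS-95 = 5.136°,  θ₁₂ = bearing TG-59→OBS-02 = 291.270°
dₓₜ = R·arcsin(sin δ₁₃ · sin(θ₁₃ − θ₁₂)) = 6371.01·arcsin(0.51320·sin(-286.134°)) = 3284.407 km
|dₓₜ| = 3284.407 km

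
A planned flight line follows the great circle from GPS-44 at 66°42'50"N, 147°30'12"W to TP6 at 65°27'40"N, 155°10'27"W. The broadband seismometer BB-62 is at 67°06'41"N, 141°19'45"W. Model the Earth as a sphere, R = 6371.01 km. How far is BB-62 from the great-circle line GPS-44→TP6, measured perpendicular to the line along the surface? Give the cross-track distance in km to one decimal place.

29.7 km

GPS-44: φ = +66.71389°, λ = -147.50333°
TP6: φ = +65.46111°, λ = -155.17417°
BB-62: φ = +67.11139°, λ = -141.32917°
δ₁₃ = central angle GPS-44→BB-62 = 0.042803 rad  (haversine)
θ₁₃ = bearing GPS-44→BB-62 = 77.845°,  θ₁₂ = bearing GPS-44→TP6 = 251.592°
dₓₜ = R·arcsin(sin δ₁₃ · sin(θ₁₃ − θ₁₂)) = 6371.01·arcsin(0.04279·sin(-173.747°)) = -29.692 km
|dₓₜ| = 29.692 km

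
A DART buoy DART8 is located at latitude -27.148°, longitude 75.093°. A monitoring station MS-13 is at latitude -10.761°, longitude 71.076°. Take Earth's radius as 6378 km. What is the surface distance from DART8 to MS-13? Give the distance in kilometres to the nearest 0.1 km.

Δφ = 16.3870°,  Δλ = -4.0170°
a = sin²(Δφ/2) + cos φ₁ cos φ₂ sin²(Δλ/2) = 0.021385
c = 2·arcsin(√a) = 0.293523 rad = 16.8177°
d = R·c = 6378 × 0.293523 = 1872.1 km

1872.1 km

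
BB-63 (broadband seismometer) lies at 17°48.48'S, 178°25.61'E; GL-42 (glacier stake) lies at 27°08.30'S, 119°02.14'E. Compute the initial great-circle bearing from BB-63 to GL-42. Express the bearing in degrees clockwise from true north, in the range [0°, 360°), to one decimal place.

BB-63: φ = -17.80800°, λ = +178.42683°
GL-42: φ = -27.13833°, λ = +119.03567°
Δλ = -59.3912°
y = sin Δλ · cos φ₂ = -0.765911
x = cos φ₁ sin φ₂ − sin φ₁ cos φ₂ cos Δλ = -0.295709
θ = atan2(y, x) = -111.1110° → 248.8890° (mod 360°)

248.9°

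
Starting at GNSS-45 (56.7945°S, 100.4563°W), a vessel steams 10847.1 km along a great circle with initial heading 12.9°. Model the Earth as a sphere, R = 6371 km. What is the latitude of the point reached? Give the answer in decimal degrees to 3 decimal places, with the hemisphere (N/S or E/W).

39.727°N

δ = d/R = 10847.1/6371 = 1.702574 rad
φ₂ = arcsin(sin φ₁ cos δ + cos φ₁ sin δ cos θ)
   = arcsin(-0.83671·-0.13140 + 0.54764·0.99133·0.97476) = 39.72732°
λ₂ = λ₁ + atan2(sin θ sin δ cos φ₁, cos δ − sin φ₁ sin φ₂) = -83.73242°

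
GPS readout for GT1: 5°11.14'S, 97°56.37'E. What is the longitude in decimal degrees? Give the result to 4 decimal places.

97.9395°E

97° + 56.37′/60 = 97 + 0.93950 = 97.9395°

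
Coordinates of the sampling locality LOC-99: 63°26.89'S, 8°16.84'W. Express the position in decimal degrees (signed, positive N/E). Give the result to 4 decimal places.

-63.4482°, -8.2807°

lat: 63.4482° S → -63.4482°
lon: 8.2807° W → -8.2807°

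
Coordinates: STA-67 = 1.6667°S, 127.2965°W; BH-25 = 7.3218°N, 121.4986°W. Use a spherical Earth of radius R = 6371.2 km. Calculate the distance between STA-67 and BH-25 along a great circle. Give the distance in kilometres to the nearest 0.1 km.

Δφ = 8.9885°,  Δλ = 5.7979°
a = sin²(Δφ/2) + cos φ₁ cos φ₂ sin²(Δλ/2) = 0.008676
c = 2·arcsin(√a) = 0.186561 rad = 10.6891°
d = R·c = 6371.2 × 0.186561 = 1188.6 km

1188.6 km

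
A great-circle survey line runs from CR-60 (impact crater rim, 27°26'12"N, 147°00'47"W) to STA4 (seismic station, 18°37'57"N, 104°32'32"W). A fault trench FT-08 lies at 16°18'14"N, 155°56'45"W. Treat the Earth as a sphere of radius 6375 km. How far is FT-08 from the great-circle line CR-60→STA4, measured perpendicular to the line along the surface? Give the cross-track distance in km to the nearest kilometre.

1260 km

CR-60: φ = +27.43667°, λ = -147.01306°
STA4: φ = +18.63250°, λ = -104.54222°
FT-08: φ = +16.30389°, λ = -155.94583°
δ₁₃ = central angle CR-60→FT-08 = 0.242041 rad  (haversine)
θ₁₃ = bearing CR-60→FT-08 = 218.446°,  θ₁₂ = bearing CR-60→STA4 = 93.443°
dₓₜ = R·arcsin(sin δ₁₃ · sin(θ₁₃ − θ₁₂)) = 6375·arcsin(0.23969·sin(125.003°)) = 1259.798 km
|dₓₜ| = 1259.798 km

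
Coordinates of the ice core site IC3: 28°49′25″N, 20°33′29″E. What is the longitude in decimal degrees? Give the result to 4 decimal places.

20.5581°E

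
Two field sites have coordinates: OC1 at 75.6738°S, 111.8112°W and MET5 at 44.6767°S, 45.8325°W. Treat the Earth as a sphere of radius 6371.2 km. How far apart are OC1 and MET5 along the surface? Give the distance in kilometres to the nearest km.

Δφ = 30.9971°,  Δλ = 65.9787°
a = sin²(Δφ/2) + cos φ₁ cos φ₂ sin²(Δλ/2) = 0.123567
c = 2·arcsin(√a) = 0.718389 rad = 41.1607°
d = R·c = 6371.2 × 0.718389 = 4577.0 km

4577 km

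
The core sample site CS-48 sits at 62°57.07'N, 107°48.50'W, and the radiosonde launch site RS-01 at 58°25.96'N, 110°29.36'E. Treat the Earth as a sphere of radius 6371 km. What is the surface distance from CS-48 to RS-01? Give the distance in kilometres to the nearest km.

CS-48: φ = +62.95117°, λ = -107.80833°
RS-01: φ = +58.43267°, λ = +110.48933°
Δφ = -4.5185°,  Δλ = -141.7023°
a = sin²(Δφ/2) + cos φ₁ cos φ₂ sin²(Δλ/2) = 0.214000
c = 2·arcsin(√a) = 0.961855 rad = 55.1102°
d = R·c = 6371 × 0.961855 = 6128.0 km

6128 km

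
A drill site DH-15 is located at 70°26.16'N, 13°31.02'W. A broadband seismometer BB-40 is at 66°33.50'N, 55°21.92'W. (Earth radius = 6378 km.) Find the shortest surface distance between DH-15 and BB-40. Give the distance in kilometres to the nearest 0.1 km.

1723.0 km

DH-15: φ = +70.43600°, λ = -13.51700°
BB-40: φ = +66.55833°, λ = -55.36533°
Δφ = -3.8777°,  Δλ = -41.8483°
a = sin²(Δφ/2) + cos φ₁ cos φ₂ sin²(Δλ/2) = 0.018135
c = 2·arcsin(√a) = 0.270153 rad = 15.4786°
d = R·c = 6378 × 0.270153 = 1723.0 km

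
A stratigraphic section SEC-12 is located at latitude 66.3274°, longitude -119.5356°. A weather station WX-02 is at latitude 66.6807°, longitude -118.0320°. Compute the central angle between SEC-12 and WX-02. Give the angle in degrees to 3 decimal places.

0.696°

Δφ = 0.3533°,  Δλ = 1.5036°
a = sin²(Δφ/2) + cos φ₁ cos φ₂ sin²(Δλ/2) = 0.000037
c = 2·arcsin(√a) = 0.012144 rad = 0.6958°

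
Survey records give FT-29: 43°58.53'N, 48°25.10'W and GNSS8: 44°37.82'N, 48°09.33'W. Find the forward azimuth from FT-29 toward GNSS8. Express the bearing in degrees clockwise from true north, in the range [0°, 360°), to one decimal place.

15.9°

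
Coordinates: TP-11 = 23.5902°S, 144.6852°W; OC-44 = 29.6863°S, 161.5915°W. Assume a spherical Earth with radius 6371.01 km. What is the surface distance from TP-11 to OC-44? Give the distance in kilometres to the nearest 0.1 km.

1809.5 km

Δφ = -6.0961°,  Δλ = -16.9063°
a = sin²(Δφ/2) + cos φ₁ cos φ₂ sin²(Δλ/2) = 0.020032
c = 2·arcsin(√a) = 0.284019 rad = 16.2731°
d = R·c = 6371.01 × 0.284019 = 1809.5 km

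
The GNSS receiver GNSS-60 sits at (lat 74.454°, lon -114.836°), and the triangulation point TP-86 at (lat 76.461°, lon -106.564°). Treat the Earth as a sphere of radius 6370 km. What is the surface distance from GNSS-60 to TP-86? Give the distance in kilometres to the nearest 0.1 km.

320.6 km

Δφ = 2.0070°,  Δλ = 8.2720°
a = sin²(Δφ/2) + cos φ₁ cos φ₂ sin²(Δλ/2) = 0.000633
c = 2·arcsin(√a) = 0.050329 rad = 2.8836°
d = R·c = 6370 × 0.050329 = 320.6 km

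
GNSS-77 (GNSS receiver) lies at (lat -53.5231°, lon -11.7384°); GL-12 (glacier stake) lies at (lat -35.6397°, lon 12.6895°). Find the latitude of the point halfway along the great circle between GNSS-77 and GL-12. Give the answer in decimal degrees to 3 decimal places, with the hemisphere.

45.221°S

Bx = cos φ₂ cos Δλ = 0.739947,  By = cos φ₂ sin Δλ = 0.336089
φₘ = atan2(sin φ₁ + sin φ₂, √((cos φ₁ + Bx)² + By²)) = -45.22117°
λₘ = λ₁ + atan2(By, cos φ₁ + Bx) = 2.39793°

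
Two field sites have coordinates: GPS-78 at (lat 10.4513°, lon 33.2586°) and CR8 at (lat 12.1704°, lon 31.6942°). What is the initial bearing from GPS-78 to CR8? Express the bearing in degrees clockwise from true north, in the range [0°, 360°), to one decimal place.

318.4°

Δλ = -1.5644°
y = sin Δλ · cos φ₂ = -0.026687
x = cos φ₁ sin φ₂ − sin φ₁ cos φ₂ cos Δλ = 0.030066
θ = atan2(y, x) = -41.5931° → 318.4069° (mod 360°)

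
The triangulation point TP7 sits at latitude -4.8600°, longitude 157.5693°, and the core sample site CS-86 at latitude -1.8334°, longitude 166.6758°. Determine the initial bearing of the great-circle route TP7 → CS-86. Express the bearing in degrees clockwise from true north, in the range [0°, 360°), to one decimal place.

Δλ = 9.1065°
y = sin Δλ · cos φ₂ = 0.158189
x = cos φ₁ sin φ₂ − sin φ₁ cos φ₂ cos Δλ = 0.051732
θ = atan2(y, x) = 71.8908° → 71.8908° (mod 360°)

71.9°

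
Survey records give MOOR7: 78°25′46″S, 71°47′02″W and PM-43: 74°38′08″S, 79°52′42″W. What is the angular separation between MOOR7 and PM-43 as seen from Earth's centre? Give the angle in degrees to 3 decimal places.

4.228°

MOOR7: φ = -78.42944°, λ = -71.78389°
PM-43: φ = -74.63556°, λ = -79.87833°
Δφ = 3.7939°,  Δλ = -8.0944°
a = sin²(Δφ/2) + cos φ₁ cos φ₂ sin²(Δλ/2) = 0.001360
c = 2·arcsin(√a) = 0.073786 rad = 4.2276°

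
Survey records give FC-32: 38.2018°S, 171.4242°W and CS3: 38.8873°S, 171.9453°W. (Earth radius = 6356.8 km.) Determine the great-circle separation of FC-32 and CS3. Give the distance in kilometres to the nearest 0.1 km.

88.5 km

Δφ = -0.6855°,  Δλ = -0.5211°
a = sin²(Δφ/2) + cos φ₁ cos φ₂ sin²(Δλ/2) = 0.000048
c = 2·arcsin(√a) = 0.013919 rad = 0.7975°
d = R·c = 6356.8 × 0.013919 = 88.5 km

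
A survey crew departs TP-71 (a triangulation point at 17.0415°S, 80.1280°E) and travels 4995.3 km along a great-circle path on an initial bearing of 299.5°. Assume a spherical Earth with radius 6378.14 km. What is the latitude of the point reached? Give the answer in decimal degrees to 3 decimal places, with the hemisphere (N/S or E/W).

7.151°N

δ = d/R = 4995.3/6378.14 = 0.783191 rad
φ₂ = arcsin(sin φ₁ cos δ + cos φ₁ sin δ cos θ)
   = arcsin(-0.29306·0.70867 + 0.95609·0.70554·0.49242) = 7.15115°
λ₂ = λ₁ + atan2(sin θ sin δ cos φ₁, cos δ − sin φ₁ sin φ₂) = 41.89298°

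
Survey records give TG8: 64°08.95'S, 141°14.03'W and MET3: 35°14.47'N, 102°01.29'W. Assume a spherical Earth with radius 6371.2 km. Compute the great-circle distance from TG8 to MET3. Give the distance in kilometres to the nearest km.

TG8: φ = -64.14917°, λ = -141.23383°
MET3: φ = +35.24117°, λ = -102.02150°
Δφ = 99.3903°,  Δλ = 39.2123°
a = sin²(Δφ/2) + cos φ₁ cos φ₂ sin²(Δλ/2) = 0.621677
c = 2·arcsin(√a) = 1.816619 rad = 104.0846°
d = R·c = 6371.2 × 1.816619 = 11574.0 km

11574 km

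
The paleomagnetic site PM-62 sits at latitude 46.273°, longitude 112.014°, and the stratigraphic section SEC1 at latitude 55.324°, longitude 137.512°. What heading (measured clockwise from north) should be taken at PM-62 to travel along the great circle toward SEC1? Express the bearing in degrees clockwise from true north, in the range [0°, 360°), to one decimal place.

Δλ = 25.4980°
y = sin Δλ · cos φ₂ = 0.244915
x = cos φ₁ sin φ₂ − sin φ₁ cos φ₂ cos Δλ = 0.197358
θ = atan2(y, x) = 51.1373° → 51.1373° (mod 360°)

51.1°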